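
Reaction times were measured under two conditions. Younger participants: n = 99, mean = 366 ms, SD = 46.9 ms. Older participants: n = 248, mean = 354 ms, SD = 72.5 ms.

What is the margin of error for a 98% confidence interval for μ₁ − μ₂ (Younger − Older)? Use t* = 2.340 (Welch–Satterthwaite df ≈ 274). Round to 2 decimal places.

Standard errors of each mean: 46.9/√99 = 4.7136 and 72.5/√248 = 4.6038.
SE(x̄₁ − x̄₂) = √(4.7136² + 4.6038²) = 6.5889 for independent samples with unequal variances.
With t* = 2.340, the margin is 2.340 × 6.5889 = 15.4180.

15.42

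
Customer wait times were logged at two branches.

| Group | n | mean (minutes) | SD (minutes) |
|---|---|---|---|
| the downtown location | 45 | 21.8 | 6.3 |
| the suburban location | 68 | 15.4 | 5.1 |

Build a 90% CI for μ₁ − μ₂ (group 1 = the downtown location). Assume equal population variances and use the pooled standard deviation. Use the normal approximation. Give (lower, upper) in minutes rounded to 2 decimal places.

(4.63, 8.17)

Pooled variance s_p² = [44·6.3² + 67·5.1²] / (45+68−2) = 31.4327, so s_p = 5.6065.
SE_diff = s_p·√(1/n₁ + 1/n₂) = 5.6065·√(1/45 + 1/68) = 1.0774.
z* = 1.645; margin = 1.645 × 1.0774 = 1.7723.
Difference = 21.8 − 15.4 = 6.4000.
6.4000 ± 1.7723 → (4.63, 8.17).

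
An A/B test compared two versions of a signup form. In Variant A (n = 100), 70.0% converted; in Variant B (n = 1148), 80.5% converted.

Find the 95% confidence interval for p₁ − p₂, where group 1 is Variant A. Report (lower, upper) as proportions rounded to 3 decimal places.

Each SE is √(p̂(1−p̂)/n): √(0.7000·0.3000/100) = 0.04583 and √(0.8050·0.1950/1148) = 0.01169.
SE(p̂₁ − p̂₂) = √(SE₁² + SE₂²) = √(0.0021003889 + 0.0001366561) = 0.04730, since the two samples are independent.
At 95% confidence z* = 1.960; margin = 1.960 × 0.04730 = 0.09271.
The difference is 0.7000 − 0.8050 = -0.1050, so the interval is -0.1050 ± 0.09271 = (-0.198, -0.012).

(-0.198, -0.012)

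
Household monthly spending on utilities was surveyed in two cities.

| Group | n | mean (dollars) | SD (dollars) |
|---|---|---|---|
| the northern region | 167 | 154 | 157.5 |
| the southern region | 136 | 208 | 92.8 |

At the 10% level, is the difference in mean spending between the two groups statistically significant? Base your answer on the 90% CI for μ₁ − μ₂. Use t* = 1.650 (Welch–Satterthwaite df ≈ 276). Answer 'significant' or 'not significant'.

significant

Per-group SEs: s₁/√n₁ = 157.5/√167 = 12.1877, s₂/√n₂ = 92.8/√136 = 7.9575.
Unpooled SE of the difference: √(148.54003129 + 63.32180625) = 14.5555.
Margin of error = t* · SE = 1.650 × 14.5555 = 24.0166.
x̄₁ − x̄₂ = 154 − 208 = -54.0000.
CI: -54.0000 ± 24.0166 = (-78.0166, -29.9834).
The interval (-78.0166, -29.9834) does not contain 0, so the difference is significant.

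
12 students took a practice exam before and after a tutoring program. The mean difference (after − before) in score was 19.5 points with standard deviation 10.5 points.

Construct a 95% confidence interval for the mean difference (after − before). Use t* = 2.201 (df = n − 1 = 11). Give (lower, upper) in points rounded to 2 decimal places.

This is a matched-pairs design, so SE = s_d/√n = 10.5/√12 = 3.0311.
Margin = 2.201 × 3.0311 = 6.6715; the interval is 19.5 ± 6.6715 = (12.83, 26.17).

(12.83, 26.17)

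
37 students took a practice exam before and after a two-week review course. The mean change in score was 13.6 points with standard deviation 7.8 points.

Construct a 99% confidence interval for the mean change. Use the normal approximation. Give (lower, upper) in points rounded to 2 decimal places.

(10.30, 16.90)

Paired design: SE = s_d/√n = 7.8/√37 = 1.2823.
z* = 2.576; margin of error = 2.576 × 1.2823 = 3.3032.
13.6 ± 3.3032 → (10.30, 16.90).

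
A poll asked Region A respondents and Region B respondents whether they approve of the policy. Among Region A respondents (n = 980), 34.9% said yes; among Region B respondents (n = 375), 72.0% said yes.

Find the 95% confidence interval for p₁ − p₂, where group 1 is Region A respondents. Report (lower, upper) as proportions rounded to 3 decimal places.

(-0.425, -0.317)

Each SE is √(p̂(1−p̂)/n): √(0.3490·0.6510/980) = 0.01523 and √(0.7200·0.2800/375) = 0.02319.
SE(p̂₁ − p̂₂) = √(SE₁² + SE₂²) = √(0.0002319529 + 0.0005377761) = 0.02774, since the two samples are independent.
At 95% confidence z* = 1.960; margin = 1.960 × 0.02774 = 0.05437.
The difference is 0.3490 − 0.7200 = -0.3710, so the interval is -0.3710 ± 0.05437 = (-0.425, -0.317).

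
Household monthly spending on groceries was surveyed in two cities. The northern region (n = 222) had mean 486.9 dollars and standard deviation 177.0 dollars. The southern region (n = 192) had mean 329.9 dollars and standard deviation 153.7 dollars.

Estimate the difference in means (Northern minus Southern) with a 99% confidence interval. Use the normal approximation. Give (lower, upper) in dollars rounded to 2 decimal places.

SE₁ = s₁/√n₁ = 177.0/√222 = 11.8795; SE₂ = 153.7/√192 = 11.0923.
Independent samples, unequal variances: SE_diff = √(SE₁² + SE₂²) = √(141.12252025 + 123.03911929) = 16.2531.
z* = 2.576, so margin of error = 2.576 × 16.2531 = 41.8680.
Difference in means = 486.9 − 329.9 = 157.0000.
157.0000 ± 41.8680 → (115.13, 198.87).

(115.13, 198.87)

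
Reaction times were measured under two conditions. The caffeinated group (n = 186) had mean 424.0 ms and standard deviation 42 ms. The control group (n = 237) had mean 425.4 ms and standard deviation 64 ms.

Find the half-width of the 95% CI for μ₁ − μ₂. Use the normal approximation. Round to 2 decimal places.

Standard errors of each mean: 42/√186 = 3.0796 and 64/√237 = 4.1572.
SE(x̄₁ − x̄₂) = √(3.0796² + 4.1572²) = 5.1736 for independent samples with unequal variances.
With z* = 1.960, the margin is 1.960 × 5.1736 = 10.1403.

10.14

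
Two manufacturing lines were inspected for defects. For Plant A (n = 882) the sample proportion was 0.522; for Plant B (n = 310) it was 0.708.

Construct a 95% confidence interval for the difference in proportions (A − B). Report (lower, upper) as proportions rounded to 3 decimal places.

(-0.246, -0.126)

Each SE is √(p̂(1−p̂)/n): √(0.5220·0.4780/882) = 0.01682 and √(0.7080·0.2920/310) = 0.02582.
SE(p̂₁ − p̂₂) = √(SE₁² + SE₂²) = √(0.0002829124 + 0.0006666724) = 0.03082, since the two samples are independent.
At 95% confidence z* = 1.960; margin = 1.960 × 0.03082 = 0.06041.
The difference is 0.5220 − 0.7080 = -0.1860, so the interval is -0.1860 ± 0.06041 = (-0.246, -0.126).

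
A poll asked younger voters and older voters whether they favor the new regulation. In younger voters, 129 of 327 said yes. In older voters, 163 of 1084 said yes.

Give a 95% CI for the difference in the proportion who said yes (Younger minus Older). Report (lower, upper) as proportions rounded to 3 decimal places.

First, p̂₁ = 129/327 = 0.3945; p̂₂ = 163/1084 = 0.1504.
The two standard errors are √(0.3945×0.6055/327) = 0.02703 and √(0.1504×0.8496/1084) = 0.01086.
Because the samples are independent, SE_diff = √(0.02703² + 0.01086²) = 0.02913.
Using z* = 1.960 for 95%, ME = 1.960 × 0.02913 = 0.05709.
p̂₁ − p̂₂ = 0.2441; interval 0.2441 ± 0.05709 gives (0.187, 0.301).

(0.187, 0.301)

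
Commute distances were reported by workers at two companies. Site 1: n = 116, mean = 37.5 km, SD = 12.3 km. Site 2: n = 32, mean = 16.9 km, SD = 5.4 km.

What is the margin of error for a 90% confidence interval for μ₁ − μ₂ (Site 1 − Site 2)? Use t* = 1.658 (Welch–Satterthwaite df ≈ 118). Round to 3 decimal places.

2.468

Standard errors of each mean: 12.3/√116 = 1.1420 and 5.4/√32 = 0.9546.
SE(x̄₁ − x̄₂) = √(1.1420² + 0.9546²) = 1.4884 for independent samples with unequal variances.
With t* = 1.658, the margin is 1.658 × 1.4884 = 2.4678.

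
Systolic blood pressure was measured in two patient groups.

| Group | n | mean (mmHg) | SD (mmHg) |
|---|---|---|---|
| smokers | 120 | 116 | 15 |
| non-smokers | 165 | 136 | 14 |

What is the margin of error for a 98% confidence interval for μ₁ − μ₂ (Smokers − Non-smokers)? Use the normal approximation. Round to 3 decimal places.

Per-group SEs: s₁/√n₁ = 15/√120 = 1.3693, s₂/√n₂ = 14/√165 = 1.0899.
Unpooled SE of the difference: √(1.87498249 + 1.18788201) = 1.7501.
Margin of error = z* · SE = 2.326 × 1.7501 = 4.0707.

4.071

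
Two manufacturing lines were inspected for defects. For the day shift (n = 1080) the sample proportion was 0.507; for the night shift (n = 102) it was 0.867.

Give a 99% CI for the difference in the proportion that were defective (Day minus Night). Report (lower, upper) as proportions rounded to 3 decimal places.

The two standard errors are √(0.5070×0.4930/1080) = 0.01521 and √(0.8670×0.1330/102) = 0.03362.
Because the samples are independent, SE_diff = √(0.01521² + 0.03362²) = 0.03690.
Using z* = 2.576 for 99%, ME = 2.576 × 0.03690 = 0.09505.
p̂₁ − p̂₂ = -0.3600; interval -0.3600 ± 0.09505 gives (-0.455, -0.265).

(-0.455, -0.265)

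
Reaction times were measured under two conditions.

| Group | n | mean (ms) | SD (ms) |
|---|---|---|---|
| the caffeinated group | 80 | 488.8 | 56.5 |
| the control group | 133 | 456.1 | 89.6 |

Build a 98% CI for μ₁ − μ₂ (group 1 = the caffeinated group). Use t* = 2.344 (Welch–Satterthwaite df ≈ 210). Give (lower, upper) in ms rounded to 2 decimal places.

(9.23, 56.17)

Standard errors of each mean: 56.5/√80 = 6.3169 and 89.6/√133 = 7.7693.
SE(x̄₁ − x̄₂) = √(6.3169² + 7.7693²) = 10.0133 for independent samples with unequal variances.
With t* = 2.344, the margin is 2.344 × 10.0133 = 23.4712.
x̄₁ − x̄₂ = 488.8 − 456.1 = 32.7000; the interval is 32.7000 ± 23.4712 = (9.23, 56.17).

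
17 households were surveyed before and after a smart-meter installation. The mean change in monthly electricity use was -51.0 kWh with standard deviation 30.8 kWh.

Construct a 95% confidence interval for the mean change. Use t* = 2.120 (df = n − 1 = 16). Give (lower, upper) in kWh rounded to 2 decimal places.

(-66.84, -35.16)

Paired design: SE = s_d/√n = 30.8/√17 = 7.4701.
t* = 2.120; margin of error = 2.120 × 7.4701 = 15.8366.
-51.0 ± 15.8366 → (-66.84, -35.16).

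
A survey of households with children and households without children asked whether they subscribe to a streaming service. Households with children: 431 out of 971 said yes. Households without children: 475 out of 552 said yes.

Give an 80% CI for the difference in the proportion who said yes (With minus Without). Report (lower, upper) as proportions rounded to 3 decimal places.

p̂₁ = 431/971 = 0.4439 and p̂₂ = 475/552 = 0.8605.
SE₁ = √(p̂₁(1−p̂₁)/n₁) = √(0.4439·0.5561/971) = 0.01594; SE₂ = √(0.8605·0.1395/552) = 0.01475.
Independent samples: SE of the difference = √(SE₁² + SE₂²) = √(0.0002540836 + 0.0002175625) = 0.02172.
z* for 80% confidence is 1.282, so the margin of error is 1.282 × 0.02172 = 0.02785.
Point estimate p̂₁ − p̂₂ = 0.4439 − 0.8605 = -0.4166.
-0.4166 ± 0.02785 → (-0.444, -0.389).

(-0.444, -0.389)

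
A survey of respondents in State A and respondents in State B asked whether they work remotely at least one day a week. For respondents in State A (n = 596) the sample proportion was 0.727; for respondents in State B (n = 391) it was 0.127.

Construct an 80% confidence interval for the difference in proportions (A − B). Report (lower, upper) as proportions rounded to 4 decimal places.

(0.5682, 0.6318)

SE₁ = √(p̂₁(1−p̂₁)/n₁) = √(0.7270·0.2730/596) = 0.01825; SE₂ = √(0.1270·0.8730/391) = 0.01684.
Independent samples: SE of the difference = √(SE₁² + SE₂²) = √(0.0003330625 + 0.0002835856) = 0.02483.
z* for 80% confidence is 1.282, so the margin of error is 1.282 × 0.02483 = 0.03183.
Point estimate p̂₁ − p̂₂ = 0.7270 − 0.1270 = 0.6000.
0.6000 ± 0.03183 → (0.5682, 0.6318).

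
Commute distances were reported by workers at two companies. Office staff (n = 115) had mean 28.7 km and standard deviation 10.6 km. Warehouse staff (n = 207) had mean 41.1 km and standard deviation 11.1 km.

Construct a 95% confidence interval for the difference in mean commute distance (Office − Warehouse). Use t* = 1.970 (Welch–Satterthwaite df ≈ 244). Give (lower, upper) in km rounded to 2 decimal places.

(-14.87, -9.93)

Per-group SEs: s₁/√n₁ = 10.6/√115 = 0.9885, s₂/√n₂ = 11.1/√207 = 0.7715.
Unpooled SE of the difference: √(0.97713225 + 0.59521225) = 1.2539.
Margin of error = t* · SE = 1.970 × 1.2539 = 2.4702.
x̄₁ − x̄₂ = 28.7 − 41.1 = -12.4000.
CI: -12.4000 ± 2.4702 = (-14.87, -9.93).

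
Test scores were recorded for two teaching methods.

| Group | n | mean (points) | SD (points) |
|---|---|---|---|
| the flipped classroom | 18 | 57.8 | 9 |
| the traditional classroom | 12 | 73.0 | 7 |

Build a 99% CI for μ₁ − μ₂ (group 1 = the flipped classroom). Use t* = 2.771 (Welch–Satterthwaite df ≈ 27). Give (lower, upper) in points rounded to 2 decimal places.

SE₁ = s₁/√n₁ = 9/√18 = 2.1213; SE₂ = 7/√12 = 2.0207.
Independent samples, unequal variances: SE_diff = √(SE₁² + SE₂²) = √(4.49991369 + 4.08322849) = 2.9297.
t* = 2.771, so margin of error = 2.771 × 2.9297 = 8.1182.
Difference in means = 57.8 − 73.0 = -15.2000.
-15.2000 ± 8.1182 → (-23.32, -7.08).

(-23.32, -7.08)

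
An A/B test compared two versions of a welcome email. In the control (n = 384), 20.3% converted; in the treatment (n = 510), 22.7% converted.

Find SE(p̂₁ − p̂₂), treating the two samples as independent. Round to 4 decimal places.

SE₁ = √(p̂₁(1−p̂₁)/n₁) = √(0.2030·0.7970/384) = 0.02053; SE₂ = √(0.2270·0.7730/510) = 0.01855.
Independent samples: SE of the difference = √(SE₁² + SE₂²) = √(0.0004214809 + 0.0003441025) = 0.02767.

0.0277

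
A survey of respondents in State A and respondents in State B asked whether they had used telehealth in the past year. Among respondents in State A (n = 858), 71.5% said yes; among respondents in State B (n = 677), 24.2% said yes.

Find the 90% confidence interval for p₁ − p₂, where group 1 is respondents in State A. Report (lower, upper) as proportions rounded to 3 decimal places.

Each SE is √(p̂(1−p̂)/n): √(0.7150·0.2850/858) = 0.01541 and √(0.2420·0.7580/677) = 0.01646.
SE(p̂₁ − p̂₂) = √(SE₁² + SE₂²) = √(0.0002374681 + 0.0002709316) = 0.02255, since the two samples are independent.
At 90% confidence z* = 1.645; margin = 1.645 × 0.02255 = 0.03709.
The difference is 0.7150 − 0.2420 = 0.4730, so the interval is 0.4730 ± 0.03709 = (0.436, 0.510).

(0.436, 0.510)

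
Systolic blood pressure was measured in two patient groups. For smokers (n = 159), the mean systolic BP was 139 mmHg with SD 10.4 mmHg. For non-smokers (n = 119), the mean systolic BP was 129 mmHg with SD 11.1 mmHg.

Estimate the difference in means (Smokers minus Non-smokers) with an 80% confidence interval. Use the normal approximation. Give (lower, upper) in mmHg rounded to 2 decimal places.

(8.32, 11.68)

SE₁ = s₁/√n₁ = 10.4/√159 = 0.8248; SE₂ = 11.1/√119 = 1.0175.
Independent samples, unequal variances: SE_diff = √(SE₁² + SE₂²) = √(0.68029504 + 1.03530625) = 1.3098.
z* = 1.282, so margin of error = 1.282 × 1.3098 = 1.6792.
Difference in means = 139 − 129 = 10.0000.
10.0000 ± 1.6792 → (8.32, 11.68).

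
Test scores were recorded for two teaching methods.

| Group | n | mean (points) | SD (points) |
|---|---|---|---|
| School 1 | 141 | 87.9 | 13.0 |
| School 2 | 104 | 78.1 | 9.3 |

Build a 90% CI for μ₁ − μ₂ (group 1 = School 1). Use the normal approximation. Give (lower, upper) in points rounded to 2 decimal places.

Standard errors of each mean: 13.0/√141 = 1.0948 and 9.3/√104 = 0.9119.
SE(x̄₁ − x̄₂) = √(1.0948² + 0.9119²) = 1.4248 for independent samples with unequal variances.
With z* = 1.645, the margin is 1.645 × 1.4248 = 2.3438.
x̄₁ − x̄₂ = 87.9 − 78.1 = 9.8000; the interval is 9.8000 ± 2.3438 = (7.46, 12.14).

(7.46, 12.14)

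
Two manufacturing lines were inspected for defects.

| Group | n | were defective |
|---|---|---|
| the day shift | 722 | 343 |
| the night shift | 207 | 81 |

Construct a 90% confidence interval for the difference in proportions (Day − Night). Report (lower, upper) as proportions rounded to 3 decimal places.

(0.020, 0.147)

p̂₁ = 343/722 = 0.4751 and p̂₂ = 81/207 = 0.3913.
SE₁ = √(p̂₁(1−p̂₁)/n₁) = √(0.4751·0.5249/722) = 0.01858; SE₂ = √(0.3913·0.6087/207) = 0.03392.
Independent samples: SE of the difference = √(SE₁² + SE₂²) = √(0.0003452164 + 0.0011505664) = 0.03868.
z* for 90% confidence is 1.645, so the margin of error is 1.645 × 0.03868 = 0.06363.
Point estimate p̂₁ − p̂₂ = 0.4751 − 0.3913 = 0.0838.
0.0838 ± 0.06363 → (0.020, 0.147).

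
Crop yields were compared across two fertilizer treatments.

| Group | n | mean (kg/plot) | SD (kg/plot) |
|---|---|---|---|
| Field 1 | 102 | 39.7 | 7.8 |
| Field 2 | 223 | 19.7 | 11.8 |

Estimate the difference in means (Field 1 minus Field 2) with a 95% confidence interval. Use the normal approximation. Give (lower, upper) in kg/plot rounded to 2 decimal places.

(17.83, 22.17)

Standard errors of each mean: 7.8/√102 = 0.7723 and 11.8/√223 = 0.7902.
SE(x̄₁ − x̄₂) = √(0.7723² + 0.7902²) = 1.1049 for independent samples with unequal variances.
With z* = 1.960, the margin is 1.960 × 1.1049 = 2.1656.
x̄₁ − x̄₂ = 39.7 − 19.7 = 20.0000; the interval is 20.0000 ± 2.1656 = (17.83, 22.17).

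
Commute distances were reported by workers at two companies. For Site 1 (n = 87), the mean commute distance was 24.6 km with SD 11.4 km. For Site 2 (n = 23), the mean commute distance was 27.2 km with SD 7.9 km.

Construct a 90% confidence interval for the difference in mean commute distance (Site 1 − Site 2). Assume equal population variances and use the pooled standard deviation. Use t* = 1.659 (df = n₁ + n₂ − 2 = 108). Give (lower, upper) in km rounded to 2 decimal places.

Pooled variance s_p² = [86·11.4² + 22·7.9²] / (87+23−2) = 116.1998, so s_p = 10.7796.
SE_diff = s_p·√(1/n₁ + 1/n₂) = 10.7796·√(1/87 + 1/23) = 2.5274.
t* = 1.659; margin = 1.659 × 2.5274 = 4.1930.
Difference = 24.6 − 27.2 = -2.6000.
-2.6000 ± 4.1930 → (-6.79, 1.59).

(-6.79, 1.59)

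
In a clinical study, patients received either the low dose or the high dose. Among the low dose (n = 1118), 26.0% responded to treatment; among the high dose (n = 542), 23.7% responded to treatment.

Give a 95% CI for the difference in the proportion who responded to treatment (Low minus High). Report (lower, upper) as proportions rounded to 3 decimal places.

(-0.021, 0.067)

SE₁ = √(p̂₁(1−p̂₁)/n₁) = √(0.2600·0.7400/1118) = 0.01312; SE₂ = √(0.2370·0.7630/542) = 0.01827.
Independent samples: SE of the difference = √(SE₁² + SE₂²) = √(0.0001721344 + 0.0003337929) = 0.02249.
z* for 95% confidence is 1.960, so the margin of error is 1.960 × 0.02249 = 0.04408.
Point estimate p̂₁ − p̂₂ = 0.2600 − 0.2370 = 0.0230.
0.0230 ± 0.04408 → (-0.021, 0.067).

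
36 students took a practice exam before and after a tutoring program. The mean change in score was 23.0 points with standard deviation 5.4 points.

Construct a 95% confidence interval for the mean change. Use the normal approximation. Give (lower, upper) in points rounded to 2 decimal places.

Paired design: SE = s_d/√n = 5.4/√36 = 0.9000.
z* = 1.960; margin of error = 1.960 × 0.9000 = 1.7640.
23.0 ± 1.7640 → (21.24, 24.76).

(21.24, 24.76)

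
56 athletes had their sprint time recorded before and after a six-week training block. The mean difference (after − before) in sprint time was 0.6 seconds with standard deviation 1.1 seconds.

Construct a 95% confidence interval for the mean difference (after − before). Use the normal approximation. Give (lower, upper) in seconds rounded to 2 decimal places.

This is a matched-pairs design, so SE = s_d/√n = 1.1/√56 = 0.1470.
Margin = 1.960 × 0.1470 = 0.2881; the interval is 0.6 ± 0.2881 = (0.31, 0.89).

(0.31, 0.89)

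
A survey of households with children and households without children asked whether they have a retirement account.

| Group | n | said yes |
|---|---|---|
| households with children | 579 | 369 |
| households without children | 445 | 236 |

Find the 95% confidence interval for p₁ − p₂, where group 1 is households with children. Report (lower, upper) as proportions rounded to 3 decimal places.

Sample proportions: 369/579 = 0.6373, 236/445 = 0.5303.
Each SE is √(p̂(1−p̂)/n): √(0.6373·0.3627/579) = 0.01998 and √(0.5303·0.4697/445) = 0.02366.
SE(p̂₁ − p̂₂) = √(SE₁² + SE₂²) = √(0.0003992004 + 0.0005597956) = 0.03097, since the two samples are independent.
At 95% confidence z* = 1.960; margin = 1.960 × 0.03097 = 0.06070.
The difference is 0.6373 − 0.5303 = 0.1070, so the interval is 0.1070 ± 0.06070 = (0.046, 0.168).

(0.046, 0.168)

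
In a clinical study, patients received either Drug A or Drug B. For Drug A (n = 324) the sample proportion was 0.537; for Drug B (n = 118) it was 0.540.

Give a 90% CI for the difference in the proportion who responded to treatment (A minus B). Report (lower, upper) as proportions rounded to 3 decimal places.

SE₁ = √(p̂₁(1−p̂₁)/n₁) = √(0.5370·0.4630/324) = 0.02770; SE₂ = √(0.5400·0.4600/118) = 0.04588.
Independent samples: SE of the difference = √(SE₁² + SE₂²) = √(0.00076729 + 0.0021049744) = 0.05359.
z* for 90% confidence is 1.645, so the margin of error is 1.645 × 0.05359 = 0.08816.
Point estimate p̂₁ − p̂₂ = 0.5370 − 0.5400 = -0.0030.
-0.0030 ± 0.08816 → (-0.091, 0.085).

(-0.091, 0.085)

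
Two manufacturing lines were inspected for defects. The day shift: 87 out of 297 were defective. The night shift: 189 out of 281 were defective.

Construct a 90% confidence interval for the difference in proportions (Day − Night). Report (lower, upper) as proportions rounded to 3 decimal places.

(-0.443, -0.316)

First, p̂₁ = 87/297 = 0.2929; p̂₂ = 189/281 = 0.6726.
The two standard errors are √(0.2929×0.7071/297) = 0.02641 and √(0.6726×0.3274/281) = 0.02799.
Because the samples are independent, SE_diff = √(0.02641² + 0.02799²) = 0.03848.
Using z* = 1.645 for 90%, ME = 1.645 × 0.03848 = 0.06330.
p̂₁ − p̂₂ = -0.3797; interval -0.3797 ± 0.06330 gives (-0.443, -0.316).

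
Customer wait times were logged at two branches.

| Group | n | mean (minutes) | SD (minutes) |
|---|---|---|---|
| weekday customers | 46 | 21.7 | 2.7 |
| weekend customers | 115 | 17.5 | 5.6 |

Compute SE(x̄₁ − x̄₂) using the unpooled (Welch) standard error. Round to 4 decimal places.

0.6566

Standard errors of each mean: 2.7/√46 = 0.3981 and 5.6/√115 = 0.5222.
SE(x̄₁ − x̄₂) = √(0.3981² + 0.5222²) = 0.6566 for independent samples with unequal variances.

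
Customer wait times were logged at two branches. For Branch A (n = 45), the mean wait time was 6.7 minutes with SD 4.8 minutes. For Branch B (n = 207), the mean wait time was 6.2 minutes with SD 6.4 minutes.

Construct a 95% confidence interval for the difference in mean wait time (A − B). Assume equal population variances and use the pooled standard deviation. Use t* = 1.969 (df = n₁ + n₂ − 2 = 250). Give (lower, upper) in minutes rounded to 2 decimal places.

(-1.49, 2.49)

s_p = √[((n₁−1)s₁² + (n₂−1)s₂²)/(n₁+n₂−2)] = √[(44·4.8² + 206·6.4²)/250] = 6.1487.
SE = 6.1487·√(1/45 + 1/207) = 1.0113.
With t* = 1.969, margin = 1.969 × 1.0113 = 1.9912.
x̄₁ − x̄₂ = 6.7 − 6.2 = 0.5000; interval 0.5000 ± 1.9912 = (-1.49, 2.49).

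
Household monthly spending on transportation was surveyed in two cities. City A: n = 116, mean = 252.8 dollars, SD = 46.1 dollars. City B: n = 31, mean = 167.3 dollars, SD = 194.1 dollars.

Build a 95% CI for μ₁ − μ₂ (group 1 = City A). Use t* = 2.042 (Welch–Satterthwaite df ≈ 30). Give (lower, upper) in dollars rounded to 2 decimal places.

Standard errors of each mean: 46.1/√116 = 4.2803 and 194.1/√31 = 34.8614.
SE(x̄₁ − x̄₂) = √(4.2803² + 34.8614²) = 35.1232 for independent samples with unequal variances.
With t* = 2.042, the margin is 2.042 × 35.1232 = 71.7216.
x̄₁ − x̄₂ = 252.8 − 167.3 = 85.5000; the interval is 85.5000 ± 71.7216 = (13.78, 157.22).

(13.78, 157.22)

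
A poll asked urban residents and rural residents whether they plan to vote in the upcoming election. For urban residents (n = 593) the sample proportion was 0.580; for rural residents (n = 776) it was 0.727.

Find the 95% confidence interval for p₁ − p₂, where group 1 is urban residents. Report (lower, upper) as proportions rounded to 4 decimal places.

Each SE is √(p̂(1−p̂)/n): √(0.5800·0.4200/593) = 0.02027 and √(0.7270·0.2730/776) = 0.01599.
SE(p̂₁ − p̂₂) = √(SE₁² + SE₂²) = √(0.0004108729 + 0.0002556801) = 0.02582, since the two samples are independent.
At 95% confidence z* = 1.960; margin = 1.960 × 0.02582 = 0.05061.
The difference is 0.5800 − 0.7270 = -0.1470, so the interval is -0.1470 ± 0.05061 = (-0.1976, -0.0964).

(-0.1976, -0.0964)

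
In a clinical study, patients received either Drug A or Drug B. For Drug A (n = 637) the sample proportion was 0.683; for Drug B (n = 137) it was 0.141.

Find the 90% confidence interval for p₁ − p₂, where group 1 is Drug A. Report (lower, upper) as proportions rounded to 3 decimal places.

(0.484, 0.600)

SE₁ = √(p̂₁(1−p̂₁)/n₁) = √(0.6830·0.3170/637) = 0.01844; SE₂ = √(0.1410·0.8590/137) = 0.02973.
Independent samples: SE of the difference = √(SE₁² + SE₂²) = √(0.0003400336 + 0.0008838729) = 0.03498.
z* for 90% confidence is 1.645, so the margin of error is 1.645 × 0.03498 = 0.05754.
Point estimate p̂₁ − p̂₂ = 0.6830 − 0.1410 = 0.5420.
0.5420 ± 0.05754 → (0.484, 0.600).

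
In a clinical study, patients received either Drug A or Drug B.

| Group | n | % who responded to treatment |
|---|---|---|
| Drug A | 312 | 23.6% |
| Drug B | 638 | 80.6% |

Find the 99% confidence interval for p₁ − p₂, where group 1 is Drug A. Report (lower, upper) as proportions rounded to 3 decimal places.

The two standard errors are √(0.2360×0.7640/312) = 0.02404 and √(0.8060×0.1940/638) = 0.01566.
Because the samples are independent, SE_diff = √(0.02404² + 0.01566²) = 0.02869.
Using z* = 2.576 for 99%, ME = 2.576 × 0.02869 = 0.07391.
p̂₁ − p̂₂ = -0.5700; interval -0.5700 ± 0.07391 gives (-0.644, -0.496).

(-0.644, -0.496)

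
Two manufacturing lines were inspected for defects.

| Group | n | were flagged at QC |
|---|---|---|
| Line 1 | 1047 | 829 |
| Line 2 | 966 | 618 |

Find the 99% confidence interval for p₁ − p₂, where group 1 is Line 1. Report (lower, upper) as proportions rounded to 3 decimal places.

First, p̂₁ = 829/1047 = 0.7918; p̂₂ = 618/966 = 0.6398.
The two standard errors are √(0.7918×0.2082/1047) = 0.01255 and √(0.6398×0.3602/966) = 0.01545.
Because the samples are independent, SE_diff = √(0.01255² + 0.01545²) = 0.01990.
Using z* = 2.576 for 99%, ME = 2.576 × 0.01990 = 0.05126.
p̂₁ − p̂₂ = 0.1520; interval 0.1520 ± 0.05126 gives (0.101, 0.203).

(0.101, 0.203)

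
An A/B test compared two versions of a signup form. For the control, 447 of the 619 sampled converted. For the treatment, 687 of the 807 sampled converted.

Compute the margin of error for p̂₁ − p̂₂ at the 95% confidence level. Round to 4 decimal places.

p̂₁ = 447/619 = 0.7221 and p̂₂ = 687/807 = 0.8513.
SE₁ = √(p̂₁(1−p̂₁)/n₁) = √(0.7221·0.2779/619) = 0.01801; SE₂ = √(0.8513·0.1487/807) = 0.01252.
Independent samples: SE of the difference = √(SE₁² + SE₂²) = √(0.0003243601 + 0.0001567504) = 0.02193.
z* for 95% confidence is 1.960, so the margin of error is 1.960 × 0.02193 = 0.04298.

0.0430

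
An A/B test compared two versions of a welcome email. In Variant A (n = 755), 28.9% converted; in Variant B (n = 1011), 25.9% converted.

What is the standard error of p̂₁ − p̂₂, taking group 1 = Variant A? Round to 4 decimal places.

The two standard errors are √(0.2890×0.7110/755) = 0.01650 and √(0.2590×0.7410/1011) = 0.01378.
Because the samples are independent, SE_diff = √(0.01650² + 0.01378²) = 0.02150.

0.0215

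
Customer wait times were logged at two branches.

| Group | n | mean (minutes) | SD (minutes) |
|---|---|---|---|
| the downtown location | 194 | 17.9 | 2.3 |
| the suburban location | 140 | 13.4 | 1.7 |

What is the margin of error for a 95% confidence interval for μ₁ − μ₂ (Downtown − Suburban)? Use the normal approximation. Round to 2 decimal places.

0.43

Standard errors of each mean: 2.3/√194 = 0.1651 and 1.7/√140 = 0.1437.
SE(x̄₁ − x̄₂) = √(0.1651² + 0.1437²) = 0.2189 for independent samples with unequal variances.
With z* = 1.960, the margin is 1.960 × 0.2189 = 0.4290.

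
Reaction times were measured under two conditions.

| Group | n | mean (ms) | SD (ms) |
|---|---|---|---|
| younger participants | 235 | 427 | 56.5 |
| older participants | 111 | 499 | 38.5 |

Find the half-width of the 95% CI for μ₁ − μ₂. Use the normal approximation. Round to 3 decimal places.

10.173

Per-group SEs: s₁/√n₁ = 56.5/√235 = 3.6857, s₂/√n₂ = 38.5/√111 = 3.6543.
Unpooled SE of the difference: √(13.58438449 + 13.35390849) = 5.1902.
Margin of error = z* · SE = 1.960 × 5.1902 = 10.1728.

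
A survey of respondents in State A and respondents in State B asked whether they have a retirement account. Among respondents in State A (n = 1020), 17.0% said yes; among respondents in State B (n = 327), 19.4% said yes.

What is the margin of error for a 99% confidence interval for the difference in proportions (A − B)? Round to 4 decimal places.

SE₁ = √(p̂₁(1−p̂₁)/n₁) = √(0.1700·0.8300/1020) = 0.01176; SE₂ = √(0.1940·0.8060/327) = 0.02187.
Independent samples: SE of the difference = √(SE₁² + SE₂²) = √(0.0001382976 + 0.0004782969) = 0.02483.
z* for 99% confidence is 2.576, so the margin of error is 2.576 × 0.02483 = 0.06396.

0.0640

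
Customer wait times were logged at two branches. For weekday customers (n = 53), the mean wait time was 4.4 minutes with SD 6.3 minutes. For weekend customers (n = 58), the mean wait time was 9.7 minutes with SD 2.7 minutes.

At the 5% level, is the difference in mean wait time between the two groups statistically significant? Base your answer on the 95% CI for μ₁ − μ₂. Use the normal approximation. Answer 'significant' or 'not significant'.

Standard errors of each mean: 6.3/√53 = 0.8654 and 2.7/√58 = 0.3545.
SE(x̄₁ − x̄₂) = √(0.8654² + 0.3545²) = 0.9352 for independent samples with unequal variances.
With z* = 1.960, the margin is 1.960 × 0.9352 = 1.8330.
x̄₁ − x̄₂ = 4.4 − 9.7 = -5.3000; the interval is -5.3000 ± 1.8330 = (-7.1330, -3.4670).
The interval (-7.1330, -3.4670) does not contain 0, so the difference is significant.

significant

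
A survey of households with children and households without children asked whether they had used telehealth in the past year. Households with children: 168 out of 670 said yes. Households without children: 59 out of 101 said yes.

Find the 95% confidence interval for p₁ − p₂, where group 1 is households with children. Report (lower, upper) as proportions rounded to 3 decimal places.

p̂₁ = 168/670 = 0.2507 and p̂₂ = 59/101 = 0.5842.
SE₁ = √(p̂₁(1−p̂₁)/n₁) = √(0.2507·0.7493/670) = 0.01674; SE₂ = √(0.5842·0.4158/101) = 0.04904.
Independent samples: SE of the difference = √(SE₁² + SE₂²) = √(0.0002802276 + 0.0024049216) = 0.05182.
z* for 95% confidence is 1.960, so the margin of error is 1.960 × 0.05182 = 0.10157.
Point estimate p̂₁ − p̂₂ = 0.2507 − 0.5842 = -0.3335.
-0.3335 ± 0.10157 → (-0.435, -0.232).

(-0.435, -0.232)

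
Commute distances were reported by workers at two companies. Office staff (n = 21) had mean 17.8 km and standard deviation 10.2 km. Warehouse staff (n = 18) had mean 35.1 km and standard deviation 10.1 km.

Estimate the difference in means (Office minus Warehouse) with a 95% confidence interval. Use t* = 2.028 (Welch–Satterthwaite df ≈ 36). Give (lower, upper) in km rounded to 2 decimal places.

Per-group SEs: s₁/√n₁ = 10.2/√21 = 2.2258, s₂/√n₂ = 10.1/√18 = 2.3806.
Unpooled SE of the difference: √(4.95418564 + 5.66725636) = 3.2591.
Margin of error = t* · SE = 2.028 × 3.2591 = 6.6095.
x̄₁ − x̄₂ = 17.8 − 35.1 = -17.3000.
CI: -17.3000 ± 6.6095 = (-23.91, -10.69).

(-23.91, -10.69)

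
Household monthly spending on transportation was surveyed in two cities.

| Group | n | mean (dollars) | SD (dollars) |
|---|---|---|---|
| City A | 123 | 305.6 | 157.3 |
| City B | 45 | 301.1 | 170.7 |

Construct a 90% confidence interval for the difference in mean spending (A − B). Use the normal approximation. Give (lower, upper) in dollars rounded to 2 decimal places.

(-43.42, 52.42)

SE₁ = s₁/√n₁ = 157.3/√123 = 14.1833; SE₂ = 170.7/√45 = 25.4465.
Independent samples, unequal variances: SE_diff = √(SE₁² + SE₂²) = √(201.16599889 + 647.52436225) = 29.1323.
z* = 1.645, so margin of error = 1.645 × 29.1323 = 47.9226.
Difference in means = 305.6 − 301.1 = 4.5000.
4.5000 ± 47.9226 → (-43.42, 52.42).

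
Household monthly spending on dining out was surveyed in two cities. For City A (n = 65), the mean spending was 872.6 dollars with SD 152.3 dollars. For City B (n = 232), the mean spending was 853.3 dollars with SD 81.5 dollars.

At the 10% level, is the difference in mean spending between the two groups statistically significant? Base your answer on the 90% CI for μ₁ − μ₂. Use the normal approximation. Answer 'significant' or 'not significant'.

SE₁ = s₁/√n₁ = 152.3/√65 = 18.8905; SE₂ = 81.5/√232 = 5.3507.
Independent samples, unequal variances: SE_diff = √(SE₁² + SE₂²) = √(356.85099025 + 28.62999049) = 19.6337.
z* = 1.645, so margin of error = 1.645 × 19.6337 = 32.2974.
Difference in means = 872.6 − 853.3 = 19.3000.
19.3000 ± 32.2974 → (-12.9974, 51.5974).
The interval (-12.9974, 51.5974) contains 0, so the difference is not significant.

not significant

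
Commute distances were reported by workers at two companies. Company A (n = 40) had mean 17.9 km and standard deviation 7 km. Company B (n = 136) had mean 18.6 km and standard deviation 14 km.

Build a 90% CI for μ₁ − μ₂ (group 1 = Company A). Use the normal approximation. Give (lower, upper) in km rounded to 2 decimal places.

Per-group SEs: s₁/√n₁ = 7/√40 = 1.1068, s₂/√n₂ = 14/√136 = 1.2005.
Unpooled SE of the difference: √(1.22500624 + 1.44120025) = 1.6329.
Margin of error = z* · SE = 1.645 × 1.6329 = 2.6861.
x̄₁ − x̄₂ = 17.9 − 18.6 = -0.7000.
CI: -0.7000 ± 2.6861 = (-3.39, 1.99).

(-3.39, 1.99)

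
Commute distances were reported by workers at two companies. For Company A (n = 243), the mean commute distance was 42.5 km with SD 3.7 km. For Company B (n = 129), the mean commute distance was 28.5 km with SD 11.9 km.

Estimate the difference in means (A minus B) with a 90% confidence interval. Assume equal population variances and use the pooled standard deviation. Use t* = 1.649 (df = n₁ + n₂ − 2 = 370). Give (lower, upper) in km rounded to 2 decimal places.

Pooled variance s_p² = [242·3.7² + 128·11.9²] / (243+129−2) = 57.9434, so s_p = 7.6121.
SE_diff = s_p·√(1/n₁ + 1/n₂) = 7.6121·√(1/243 + 1/129) = 0.8292.
t* = 1.649; margin = 1.649 × 0.8292 = 1.3674.
Difference = 42.5 − 28.5 = 14.0000.
14.0000 ± 1.3674 → (12.63, 15.37).

(12.63, 15.37)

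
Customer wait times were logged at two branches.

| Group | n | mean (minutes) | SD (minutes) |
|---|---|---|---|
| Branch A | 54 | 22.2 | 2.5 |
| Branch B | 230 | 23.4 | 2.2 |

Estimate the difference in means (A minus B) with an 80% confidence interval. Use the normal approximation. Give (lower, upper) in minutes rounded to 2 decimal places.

Per-group SEs: s₁/√n₁ = 2.5/√54 = 0.3402, s₂/√n₂ = 2.2/√230 = 0.1451.
Unpooled SE of the difference: √(0.11573604 + 0.02105401) = 0.3699.
Margin of error = z* · SE = 1.282 × 0.3699 = 0.4742.
x̄₁ − x̄₂ = 22.2 − 23.4 = -1.2000.
CI: -1.2000 ± 0.4742 = (-1.67, -0.73).

(-1.67, -0.73)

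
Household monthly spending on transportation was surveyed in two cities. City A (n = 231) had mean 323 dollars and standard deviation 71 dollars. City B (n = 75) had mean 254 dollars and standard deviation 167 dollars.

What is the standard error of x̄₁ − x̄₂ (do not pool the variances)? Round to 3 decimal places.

19.841

Per-group SEs: s₁/√n₁ = 71/√231 = 4.6715, s₂/√n₂ = 167/√75 = 19.2835.
Unpooled SE of the difference: √(21.82291225 + 371.85337225) = 19.8413.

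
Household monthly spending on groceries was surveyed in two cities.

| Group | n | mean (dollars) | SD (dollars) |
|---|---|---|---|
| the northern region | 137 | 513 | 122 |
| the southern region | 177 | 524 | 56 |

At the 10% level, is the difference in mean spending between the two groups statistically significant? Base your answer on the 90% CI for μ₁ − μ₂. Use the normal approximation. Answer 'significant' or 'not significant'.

SE₁ = s₁/√n₁ = 122/√137 = 10.4232; SE₂ = 56/√177 = 4.2092.
Independent samples, unequal variances: SE_diff = √(SE₁² + SE₂²) = √(108.64309824 + 17.71736464) = 11.2410.
z* = 1.645, so margin of error = 1.645 × 11.2410 = 18.4914.
Difference in means = 513 − 524 = -11.0000.
-11.0000 ± 18.4914 → (-29.4914, 7.4914).
The interval (-29.4914, 7.4914) contains 0, so the difference is not significant.

not significant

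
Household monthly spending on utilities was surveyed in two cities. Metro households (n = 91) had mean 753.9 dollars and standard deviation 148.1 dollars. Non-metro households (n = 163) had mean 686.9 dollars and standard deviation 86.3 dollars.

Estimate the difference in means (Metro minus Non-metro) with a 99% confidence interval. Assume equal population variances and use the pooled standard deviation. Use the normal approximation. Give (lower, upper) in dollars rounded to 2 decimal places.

s_p = √[((n₁−1)s₁² + (n₂−1)s₂²)/(n₁+n₂−2)] = √[(90·148.1² + 162·86.3²)/252] = 112.3443.
SE = 112.3443·√(1/91 + 1/163) = 14.7012.
With z* = 2.576, margin = 2.576 × 14.7012 = 37.8703.
x̄₁ − x̄₂ = 753.9 − 686.9 = 67.0000; interval 67.0000 ± 37.8703 = (29.13, 104.87).

(29.13, 104.87)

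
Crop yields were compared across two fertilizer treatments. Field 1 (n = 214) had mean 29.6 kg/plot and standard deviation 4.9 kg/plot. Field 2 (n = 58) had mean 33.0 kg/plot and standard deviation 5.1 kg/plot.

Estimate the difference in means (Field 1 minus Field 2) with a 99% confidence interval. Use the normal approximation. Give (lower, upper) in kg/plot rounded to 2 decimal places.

Standard errors of each mean: 4.9/√214 = 0.3350 and 5.1/√58 = 0.6697.
SE(x̄₁ − x̄₂) = √(0.3350² + 0.6697²) = 0.7488 for independent samples with unequal variances.
With z* = 2.576, the margin is 2.576 × 0.7488 = 1.9289.
x̄₁ − x̄₂ = 29.6 − 33.0 = -3.4000; the interval is -3.4000 ± 1.9289 = (-5.33, -1.47).

(-5.33, -1.47)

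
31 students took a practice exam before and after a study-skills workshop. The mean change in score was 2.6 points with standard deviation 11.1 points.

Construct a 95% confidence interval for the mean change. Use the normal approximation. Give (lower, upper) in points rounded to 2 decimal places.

Paired design: SE = s_d/√n = 11.1/√31 = 1.9936.
z* = 1.960; margin of error = 1.960 × 1.9936 = 3.9075.
2.6 ± 3.9075 → (-1.31, 6.51).

(-1.31, 6.51)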